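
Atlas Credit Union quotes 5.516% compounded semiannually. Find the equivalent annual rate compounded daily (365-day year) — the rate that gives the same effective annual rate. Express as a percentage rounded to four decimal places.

5.4417%

EAR = (1 + 0.05516/2)^2 − 1 = 0.055921.
Solve (1 + r/365)^365 = 1.055921: r/365 = 1.055921^(1/365) − 1 = 0.000149, so r = 0.054417 = 5.4417%.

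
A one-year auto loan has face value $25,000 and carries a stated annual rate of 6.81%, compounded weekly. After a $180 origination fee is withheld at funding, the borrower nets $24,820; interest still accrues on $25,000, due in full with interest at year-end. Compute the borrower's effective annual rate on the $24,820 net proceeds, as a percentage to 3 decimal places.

Amount owed after one year: 25,000 × (1 + 0.0681/52)^52 = 25,000 × 1.070425 = $26,760.62.
Effective rate on net proceeds: 26,760.62 / 24,820 − 1 = 0.078188 = 7.819%.

7.819%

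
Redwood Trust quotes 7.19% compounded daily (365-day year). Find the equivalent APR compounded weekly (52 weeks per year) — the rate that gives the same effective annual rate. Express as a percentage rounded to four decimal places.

EAR = (1 + 0.0719/365)^365 − 1 = 0.074540.
Solve (1 + r/52)^52 = 1.074540: r/52 = 1.074540^(1/52) − 1 = 0.001384, so r = 0.071943 = 7.1943%.

7.1943%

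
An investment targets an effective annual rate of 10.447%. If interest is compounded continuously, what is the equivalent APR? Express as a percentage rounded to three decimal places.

Continuous: nominal r satisfies e^r − 1 = 0.10447.
r = ln(1 + 0.10447) = ln(1.10447) = 0.099366 = 9.937%.

9.937%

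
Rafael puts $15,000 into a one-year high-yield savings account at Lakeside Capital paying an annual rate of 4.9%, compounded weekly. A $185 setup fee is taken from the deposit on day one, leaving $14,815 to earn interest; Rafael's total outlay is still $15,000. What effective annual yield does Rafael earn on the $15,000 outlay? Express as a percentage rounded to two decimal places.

3.72%

Value after one year: 14,815 × (1 + 0.049/52)^52 = 14,815 × 1.050196 = $15,558.66.
Effective yield on the $15,000 outlay: 15,558.66 / 15,000 − 1 = 0.037244 = 3.72%.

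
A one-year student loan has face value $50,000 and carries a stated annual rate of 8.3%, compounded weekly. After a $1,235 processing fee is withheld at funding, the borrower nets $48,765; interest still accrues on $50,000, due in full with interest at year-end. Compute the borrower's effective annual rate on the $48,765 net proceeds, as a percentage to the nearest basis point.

Amount owed after one year: 50,000 × (1 + 0.083/52)^52 = 50,000 × 1.086470 = $54,323.50.
Effective rate on net proceeds: 54,323.50 / 48,765 − 1 = 0.113985 = 11.40%.

11.40%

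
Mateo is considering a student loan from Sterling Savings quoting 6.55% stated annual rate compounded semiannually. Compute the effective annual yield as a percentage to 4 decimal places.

6.6573%

EAR = (1 + 0.0655/2)^2 − 1.
= 1.066573 − 1 = 6.6573%.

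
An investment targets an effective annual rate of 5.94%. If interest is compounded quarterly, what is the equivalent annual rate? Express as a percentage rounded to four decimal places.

5.8121%

(1 + r/4)^4 − 1 = 0.0594, so 1 + r/4 = 1.0594^(1/4).
r/4 = 0.014530, so r = 0.058121 = 5.8121%.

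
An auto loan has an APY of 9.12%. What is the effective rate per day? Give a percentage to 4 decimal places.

0.0239%

The per-day rate i satisfies (1 + i)^365 = 1 + 0.0912.
i = 1.0912^(1/365) − 1 = 0.0002391 = 0.0239%.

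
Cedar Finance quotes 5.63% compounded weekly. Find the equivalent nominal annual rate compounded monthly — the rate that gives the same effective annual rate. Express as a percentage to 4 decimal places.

5.6402%

EAR = (1 + 0.0563/52)^52 − 1 = 0.057883.
Solve (1 + r/12)^12 = 1.057883: r/12 = 1.057883^(1/12) − 1 = 0.004700, so r = 0.056402 = 5.6402%.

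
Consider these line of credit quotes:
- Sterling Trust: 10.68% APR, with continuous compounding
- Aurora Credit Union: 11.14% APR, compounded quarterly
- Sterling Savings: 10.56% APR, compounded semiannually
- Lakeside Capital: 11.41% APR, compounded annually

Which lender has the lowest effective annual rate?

Sterling Savings

Sterling Trust: e^0.1068 − 1 = 11.271%
Aurora Credit Union: (1 + 0.1114/4)^4 − 1 = 11.614%
Sterling Savings: (1 + 0.1056/2)^2 − 1 = 10.839%
Lakeside Capital: compounded annually, EAR = 11.410%
The lowest effective annual rate is Sterling Savings at 10.839%.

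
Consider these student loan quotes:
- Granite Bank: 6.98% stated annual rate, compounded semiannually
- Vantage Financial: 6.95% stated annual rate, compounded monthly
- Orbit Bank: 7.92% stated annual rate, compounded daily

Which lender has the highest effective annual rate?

Orbit Bank

Granite Bank: (1 + 0.0698/2)^2 − 1 = 7.102%
Vantage Financial: (1 + 0.0695/12)^12 − 1 = 7.176%
Orbit Bank: (1 + 0.0792/365)^365 − 1 = 8.241%
The highest effective annual rate is Orbit Bank at 8.241%.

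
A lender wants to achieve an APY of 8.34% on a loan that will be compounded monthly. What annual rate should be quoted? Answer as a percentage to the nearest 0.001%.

8.037%

(1 + r/12)^12 − 1 = 0.0834, so 1 + r/12 = 1.0834^(1/12).
r/12 = 0.006698, so r = 0.080372 = 8.037%.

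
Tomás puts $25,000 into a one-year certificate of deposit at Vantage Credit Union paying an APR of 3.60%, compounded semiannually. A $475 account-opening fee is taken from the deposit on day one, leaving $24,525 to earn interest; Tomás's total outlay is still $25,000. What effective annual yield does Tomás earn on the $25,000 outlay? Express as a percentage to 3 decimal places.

1.663%

Value after one year: 24,525 × (1 + 0.0360/2)^2 = 24,525 × 1.036324 = $25,415.85.
Effective yield on the $25,000 outlay: 25,415.85 / 25,000 − 1 = 0.016634 = 1.663%.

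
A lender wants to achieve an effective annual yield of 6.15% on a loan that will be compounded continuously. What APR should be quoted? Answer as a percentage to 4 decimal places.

5.9683%

Continuous: nominal r satisfies e^r − 1 = 0.0615.
r = ln(1 + 0.0615) = ln(1.0615) = 0.059683 = 5.9683%.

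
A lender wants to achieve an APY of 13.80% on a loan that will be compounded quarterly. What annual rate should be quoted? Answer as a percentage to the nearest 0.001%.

(1 + r/4)^4 − 1 = 0.1380, so 1 + r/4 = 1.1380^(1/4).
r/4 = 0.032846, so r = 0.131384 = 13.138%.

13.138%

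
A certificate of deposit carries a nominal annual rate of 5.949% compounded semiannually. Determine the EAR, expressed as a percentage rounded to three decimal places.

EAR = (1 + 0.05949/2)^2 − 1.
= (1 + 0.029745)^2 − 1 = 1.060375 − 1 = 6.037%.

6.037%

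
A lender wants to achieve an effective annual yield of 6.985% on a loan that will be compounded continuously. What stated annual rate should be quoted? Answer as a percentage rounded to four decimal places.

Continuous: nominal r satisfies e^r − 1 = 0.06985.
r = ln(1 + 0.06985) = ln(1.06985) = 0.067518 = 6.7518%.

6.7518%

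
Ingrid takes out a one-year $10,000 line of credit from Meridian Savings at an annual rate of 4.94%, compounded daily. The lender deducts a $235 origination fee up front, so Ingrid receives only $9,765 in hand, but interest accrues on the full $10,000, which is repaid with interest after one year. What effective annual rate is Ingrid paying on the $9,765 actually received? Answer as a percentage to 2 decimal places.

Amount owed after one year: 10,000 × (1 + 0.0494/365)^365 = 10,000 × 1.050637 = $10,506.37.
Effective rate on net proceeds: 10,506.37 / 9,765 − 1 = 0.075921 = 7.59%.

7.59%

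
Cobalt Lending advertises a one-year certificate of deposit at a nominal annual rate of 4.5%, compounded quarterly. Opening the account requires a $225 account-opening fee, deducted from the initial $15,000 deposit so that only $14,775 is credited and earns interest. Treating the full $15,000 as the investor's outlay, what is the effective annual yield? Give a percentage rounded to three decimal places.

3.008%

Value after one year: 14,775 × (1 + 0.045/4)^4 = 14,775 × 1.045765 = $15,451.18.
Effective yield on the $15,000 outlay: 15,451.18 / 15,000 − 1 = 0.030079 = 3.008%.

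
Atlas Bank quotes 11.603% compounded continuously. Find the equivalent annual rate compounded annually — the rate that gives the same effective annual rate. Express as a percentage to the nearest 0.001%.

12.303%

EAR under continuous compounding: e^0.11603 − 1 = 0.123030.
Compounded annually, the equivalent nominal rate is the EAR itself: 12.303%.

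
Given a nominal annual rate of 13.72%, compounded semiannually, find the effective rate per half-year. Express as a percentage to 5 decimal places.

With a nominal annual rate compounded semiannually, the periodic rate is the nominal rate divided by 2.
i = 0.1372 / 2 = 0.0686000 = 6.86000%.

6.86000%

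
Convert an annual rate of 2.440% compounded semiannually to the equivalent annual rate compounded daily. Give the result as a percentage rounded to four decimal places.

EAR = (1 + 0.02440/2)^2 − 1 = 0.024549.
Solve (1 + r/365)^365 = 1.024549: r/365 = 1.024549^(1/365) − 1 = 0.000066, so r = 0.024253 = 2.4253%.

2.4253%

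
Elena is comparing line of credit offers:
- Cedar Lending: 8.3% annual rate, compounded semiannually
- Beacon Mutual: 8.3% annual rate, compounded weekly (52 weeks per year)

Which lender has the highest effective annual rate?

Beacon Mutual

Cedar Lending: (1 + 0.083/2)^2 − 1 = 8.472%
Beacon Mutual: (1 + 0.083/52)^52 − 1 = 8.647%
The highest effective annual rate is Beacon Mutual at 8.647%.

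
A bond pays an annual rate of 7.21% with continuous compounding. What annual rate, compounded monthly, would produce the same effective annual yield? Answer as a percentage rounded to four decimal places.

7.2317%

EAR under continuous compounding: e^0.0721 − 1 = 0.074763.
Solve (1 + r/12)^12 = 1.074763: r/12 = 1.074763^(1/12) − 1 = 0.006026, so r = 0.072317 = 7.2317%.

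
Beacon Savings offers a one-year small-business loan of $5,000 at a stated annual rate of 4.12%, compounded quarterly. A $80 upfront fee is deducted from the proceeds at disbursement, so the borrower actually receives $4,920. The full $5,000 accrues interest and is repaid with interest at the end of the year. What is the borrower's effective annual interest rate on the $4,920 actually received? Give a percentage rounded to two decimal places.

5.88%

Amount owed after one year: 5,000 × (1 + 0.0412/4)^4 = 5,000 × 1.041841 = $5,209.20.
Effective rate on net proceeds: 5,209.20 / 4,920 − 1 = 0.058781 = 5.88%.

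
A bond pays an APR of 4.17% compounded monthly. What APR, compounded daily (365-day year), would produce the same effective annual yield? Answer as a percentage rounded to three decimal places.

EAR = (1 + 0.0417/12)^12 − 1 = 0.042506.
Solve (1 + r/365)^365 = 1.042506: r/365 = 1.042506^(1/365) − 1 = 0.000114, so r = 0.041630 = 4.163%.

4.163%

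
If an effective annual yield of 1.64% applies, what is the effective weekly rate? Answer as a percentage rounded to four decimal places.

0.0313%

The per-week rate i satisfies (1 + i)^52 = 1 + 0.0164.
i = 1.0164^(1/52) − 1 = 0.0003129 = 0.0313%.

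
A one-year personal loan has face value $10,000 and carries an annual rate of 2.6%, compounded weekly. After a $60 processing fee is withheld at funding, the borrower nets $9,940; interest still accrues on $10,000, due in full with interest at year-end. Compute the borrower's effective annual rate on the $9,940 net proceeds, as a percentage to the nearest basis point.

Amount owed after one year: 10,000 × (1 + 0.026/52)^52 = 10,000 × 1.026334 = $10,263.34.
Effective rate on net proceeds: 10,263.34 / 9,940 − 1 = 0.032529 = 3.25%.

3.25%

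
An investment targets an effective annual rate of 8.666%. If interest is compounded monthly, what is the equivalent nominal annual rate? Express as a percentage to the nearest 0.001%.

8.340%

(1 + r/12)^12 − 1 = 0.08666, so 1 + r/12 = 1.08666^(1/12).
r/12 = 0.006950, so r = 0.083397 = 8.340%.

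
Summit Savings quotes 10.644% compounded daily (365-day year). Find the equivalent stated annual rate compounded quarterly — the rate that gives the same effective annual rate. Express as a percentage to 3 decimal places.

EAR = (1 + 0.10644/365)^365 − 1 = 0.112294.
Solve (1 + r/4)^4 = 1.112294: r/4 = 1.112294^(1/4) − 1 = 0.026963, so r = 0.107853 = 10.785%.

10.785%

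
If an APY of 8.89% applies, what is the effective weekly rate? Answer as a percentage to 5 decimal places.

The per-week rate i satisfies (1 + i)^52 = 1 + 0.0889.
i = 1.0889^(1/52) − 1 = 0.0016392 = 0.16392%.

0.16392%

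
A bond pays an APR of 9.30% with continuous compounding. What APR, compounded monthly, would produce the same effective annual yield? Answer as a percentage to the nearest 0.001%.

EAR under continuous compounding: e^0.0930 − 1 = 0.097462.
Solve (1 + r/12)^12 = 1.097462: r/12 = 1.097462^(1/12) − 1 = 0.007780, so r = 0.093361 = 9.336%.

9.336%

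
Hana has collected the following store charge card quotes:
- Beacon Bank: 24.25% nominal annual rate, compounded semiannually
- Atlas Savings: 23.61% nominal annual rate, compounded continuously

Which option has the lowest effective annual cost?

Beacon Bank: (1 + 0.2425/2)^2 − 1 = 25.720%
Atlas Savings: e^0.2361 − 1 = 26.630%
The lowest effective annual rate is Beacon Bank at 25.720%.

Beacon Bank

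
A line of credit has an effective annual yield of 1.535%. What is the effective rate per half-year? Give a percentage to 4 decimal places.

The per-half-year rate i satisfies (1 + i)^2 = 1 + 0.01535.
i = 1.01535^(1/2) − 1 = 0.0076458 = 0.7646%.

0.7646%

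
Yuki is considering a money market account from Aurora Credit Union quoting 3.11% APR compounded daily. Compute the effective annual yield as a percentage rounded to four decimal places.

3.1587%

EAR = (1 + 0.0311/365)^365 − 1.
= 1.031587 − 1 = 3.1587%.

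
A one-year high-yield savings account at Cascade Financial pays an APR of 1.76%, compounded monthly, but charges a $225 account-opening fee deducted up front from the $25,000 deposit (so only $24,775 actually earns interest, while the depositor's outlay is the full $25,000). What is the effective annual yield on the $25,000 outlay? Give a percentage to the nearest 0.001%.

Value after one year: 24,775 × (1 + 0.0176/12)^12 = 24,775 × 1.017743 = $25,214.57.
Effective yield on the $25,000 outlay: 25,214.57 / 25,000 − 1 = 0.008583 = 0.858%.

0.858%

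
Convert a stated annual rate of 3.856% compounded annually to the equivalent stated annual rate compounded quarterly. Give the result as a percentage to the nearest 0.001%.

Compounded annually, EAR = nominal = 0.038560.
Solve (1 + r/4)^4 = 1.038560: r/4 = 1.038560^(1/4) − 1 = 0.009504, so r = 0.038015 = 3.801%.

3.801%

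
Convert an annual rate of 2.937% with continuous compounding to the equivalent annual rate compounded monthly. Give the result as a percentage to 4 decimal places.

2.9406%

EAR under continuous compounding: e^0.02937 − 1 = 0.029806.
Solve (1 + r/12)^12 = 1.029806: r/12 = 1.029806^(1/12) − 1 = 0.002450, so r = 0.029406 = 2.9406%.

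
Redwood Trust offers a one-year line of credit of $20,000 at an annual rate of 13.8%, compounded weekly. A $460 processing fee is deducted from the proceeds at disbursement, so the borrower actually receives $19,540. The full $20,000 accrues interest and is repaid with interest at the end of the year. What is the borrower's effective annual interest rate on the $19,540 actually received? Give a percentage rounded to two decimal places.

Amount owed after one year: 20,000 × (1 + 0.138/52)^52 = 20,000 × 1.147766 = $22,955.31.
Effective rate on net proceeds: 22,955.31 / 19,540 − 1 = 0.174786 = 17.48%.

17.48%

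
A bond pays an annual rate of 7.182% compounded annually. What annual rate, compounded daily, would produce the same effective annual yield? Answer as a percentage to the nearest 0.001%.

Compounded annually, EAR = nominal = 0.071820.
Solve (1 + r/365)^365 = 1.071820: r/365 = 1.071820^(1/365) − 1 = 0.000190, so r = 0.069365 = 6.936%.

6.936%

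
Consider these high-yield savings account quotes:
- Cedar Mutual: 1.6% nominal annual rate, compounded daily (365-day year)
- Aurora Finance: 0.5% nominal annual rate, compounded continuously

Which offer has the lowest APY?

Aurora Finance

Cedar Mutual: (1 + 0.016/365)^365 − 1 = 1.613%
Aurora Finance: e^0.005 − 1 = 0.501%
The lowest effective annual rate is Aurora Finance at 0.501%.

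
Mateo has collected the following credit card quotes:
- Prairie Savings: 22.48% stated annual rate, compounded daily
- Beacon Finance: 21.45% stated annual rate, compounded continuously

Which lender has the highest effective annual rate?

Prairie Savings: (1 + 0.2248/365)^365 − 1 = 25.199%
Beacon Finance: e^0.2145 − 1 = 23.924%
The highest effective annual rate is Prairie Savings at 25.199%.

Prairie Savings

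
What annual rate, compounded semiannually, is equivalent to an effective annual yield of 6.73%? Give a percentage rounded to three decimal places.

(1 + r/2)^2 − 1 = 0.0673, so 1 + r/2 = 1.0673^(1/2).
r/2 = 0.033102, so r = 0.066204 = 6.620%.

6.620%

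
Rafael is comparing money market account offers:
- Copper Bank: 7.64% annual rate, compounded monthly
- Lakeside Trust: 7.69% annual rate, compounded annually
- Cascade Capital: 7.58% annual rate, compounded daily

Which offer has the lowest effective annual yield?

Lakeside Trust

Copper Bank: (1 + 0.0764/12)^12 − 1 = 7.913%
Lakeside Trust: compounded annually, EAR = 7.690%
Cascade Capital: (1 + 0.0758/365)^365 − 1 = 7.874%
The lowest effective annual rate is Lakeside Trust at 7.690%.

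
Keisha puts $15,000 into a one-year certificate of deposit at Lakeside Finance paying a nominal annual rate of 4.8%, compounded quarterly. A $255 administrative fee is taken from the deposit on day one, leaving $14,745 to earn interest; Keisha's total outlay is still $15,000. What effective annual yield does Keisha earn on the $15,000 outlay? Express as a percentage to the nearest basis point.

3.10%

Value after one year: 14,745 × (1 + 0.048/4)^4 = 14,745 × 1.048871 = $15,465.60.
Effective yield on the $15,000 outlay: 15,465.60 / 15,000 − 1 = 0.031040 = 3.10%.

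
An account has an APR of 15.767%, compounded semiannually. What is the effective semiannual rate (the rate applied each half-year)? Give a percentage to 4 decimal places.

With a nominal annual rate compounded semiannually, the periodic rate is the nominal rate divided by 2.
i = 0.15767 / 2 = 0.0788350 = 7.8835%.

7.8835%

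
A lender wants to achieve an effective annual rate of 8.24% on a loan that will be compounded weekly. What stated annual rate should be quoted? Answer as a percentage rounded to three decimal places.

(1 + r/52)^52 − 1 = 0.0824, so 1 + r/52 = 1.0824^(1/52).
r/52 = 0.001524, so r = 0.079241 = 7.924%.

7.924%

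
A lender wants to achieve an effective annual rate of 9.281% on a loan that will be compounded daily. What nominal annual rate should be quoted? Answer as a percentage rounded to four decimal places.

8.8763%

(1 + r/365)^365 − 1 = 0.09281, so 1 + r/365 = 1.09281^(1/365).
r/365 = 0.000243, so r = 0.088763 = 8.8763%.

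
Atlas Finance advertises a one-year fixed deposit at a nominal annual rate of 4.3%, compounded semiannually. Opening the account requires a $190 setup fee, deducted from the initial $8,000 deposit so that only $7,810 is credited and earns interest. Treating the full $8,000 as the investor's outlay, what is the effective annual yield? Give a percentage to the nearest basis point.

1.87%

Value after one year: 7,810 × (1 + 0.043/2)^2 = 7,810 × 1.043462 = $8,149.44.
Effective yield on the $8,000 outlay: 8,149.44 / 8,000 − 1 = 0.018680 = 1.87%.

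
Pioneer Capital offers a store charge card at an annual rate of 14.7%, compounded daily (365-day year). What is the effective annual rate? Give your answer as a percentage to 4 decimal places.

EAR = (1 + 0.147/365)^365 − 1.
= 1.158320 − 1 = 15.8320%.

15.8320%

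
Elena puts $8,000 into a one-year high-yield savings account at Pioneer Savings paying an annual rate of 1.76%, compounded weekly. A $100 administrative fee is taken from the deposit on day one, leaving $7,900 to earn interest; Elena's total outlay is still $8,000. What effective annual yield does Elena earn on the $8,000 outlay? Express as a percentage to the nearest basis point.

Value after one year: 7,900 × (1 + 0.0176/52)^52 = 7,900 × 1.017753 = $8,040.25.
Effective yield on the $8,000 outlay: 8,040.25 / 8,000 − 1 = 0.005031 = 0.50%.

0.50%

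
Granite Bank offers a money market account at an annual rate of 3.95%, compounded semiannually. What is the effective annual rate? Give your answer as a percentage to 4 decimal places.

3.9890%

EAR = (1 + 0.0395/2)^2 − 1.
= 1.039890 − 1 = 3.9890%.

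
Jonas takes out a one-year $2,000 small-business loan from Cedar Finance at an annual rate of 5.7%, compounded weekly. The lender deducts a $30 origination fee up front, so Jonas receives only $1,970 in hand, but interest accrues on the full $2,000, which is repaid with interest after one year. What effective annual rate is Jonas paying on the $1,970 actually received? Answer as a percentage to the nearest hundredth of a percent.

Amount owed after one year: 2,000 × (1 + 0.057/52)^52 = 2,000 × 1.058623 = $2,117.25.
Effective rate on net proceeds: 2,117.25 / 1,970 − 1 = 0.074744 = 7.47%.

7.47%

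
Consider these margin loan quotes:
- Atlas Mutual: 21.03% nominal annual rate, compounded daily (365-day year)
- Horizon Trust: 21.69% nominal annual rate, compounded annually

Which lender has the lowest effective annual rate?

Horizon Trust

Atlas Mutual: (1 + 0.2103/365)^365 − 1 = 23.397%
Horizon Trust: compounded annually, EAR = 21.690%
The lowest effective annual rate is Horizon Trust at 21.690%.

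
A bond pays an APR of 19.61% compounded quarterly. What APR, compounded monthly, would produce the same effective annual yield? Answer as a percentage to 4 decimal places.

19.2980%

EAR = (1 + 0.1961/4)^4 − 1 = 0.210998.
Solve (1 + r/12)^12 = 1.210998: r/12 = 1.210998^(1/12) − 1 = 0.016082, so r = 0.192980 = 19.2980%.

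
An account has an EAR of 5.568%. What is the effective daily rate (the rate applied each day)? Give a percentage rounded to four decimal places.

The per-day rate i satisfies (1 + i)^365 = 1 + 0.05568.
i = 1.05568^(1/365) − 1 = 0.0001485 = 0.0148%.

0.0148%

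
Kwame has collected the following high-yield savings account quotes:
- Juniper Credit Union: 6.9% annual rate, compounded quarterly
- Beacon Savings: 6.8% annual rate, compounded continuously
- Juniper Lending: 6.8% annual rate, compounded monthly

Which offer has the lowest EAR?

Juniper Credit Union: (1 + 0.069/4)^4 − 1 = 7.081%
Beacon Savings: e^0.068 − 1 = 7.037%
Juniper Lending: (1 + 0.068/12)^12 − 1 = 7.016%
The lowest effective annual rate is Juniper Lending at 7.016%.

Juniper Lending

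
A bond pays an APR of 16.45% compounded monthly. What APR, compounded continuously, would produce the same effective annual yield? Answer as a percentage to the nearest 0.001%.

16.338%

EAR = (1 + 0.1645/12)^12 − 1 = 0.177487.
Equivalent continuous rate: r = ln(1 + 0.177487) = 0.163383 = 16.338%.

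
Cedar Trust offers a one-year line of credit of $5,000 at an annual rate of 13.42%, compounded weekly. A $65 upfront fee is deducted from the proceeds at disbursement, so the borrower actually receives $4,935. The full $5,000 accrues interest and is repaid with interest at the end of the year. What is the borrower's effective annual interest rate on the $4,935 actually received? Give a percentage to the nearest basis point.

15.85%

Amount owed after one year: 5,000 × (1 + 0.1342/52)^52 = 5,000 × 1.143424 = $5,717.12.
Effective rate on net proceeds: 5,717.12 / 4,935 − 1 = 0.158484 = 15.85%.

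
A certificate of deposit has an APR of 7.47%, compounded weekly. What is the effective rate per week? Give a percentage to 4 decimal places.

With a nominal annual rate compounded weekly, the periodic rate is the nominal rate divided by 52.
i = 0.0747 / 52 = 0.0014365 = 0.1437%.

0.1437%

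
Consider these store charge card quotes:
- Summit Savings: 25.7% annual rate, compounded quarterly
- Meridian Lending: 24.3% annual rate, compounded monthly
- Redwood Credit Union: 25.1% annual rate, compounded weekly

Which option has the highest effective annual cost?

Redwood Credit Union

Summit Savings: (1 + 0.257/4)^4 − 1 = 28.285%
Meridian Lending: (1 + 0.243/12)^12 − 1 = 27.198%
Redwood Credit Union: (1 + 0.251/52)^52 − 1 = 28.453%
The highest effective annual rate is Redwood Credit Union at 28.453%.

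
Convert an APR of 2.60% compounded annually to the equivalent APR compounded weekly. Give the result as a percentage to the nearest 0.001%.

Compounded annually, EAR = nominal = 0.026000.
Solve (1 + r/52)^52 = 1.026000: r/52 = 1.026000^(1/52) − 1 = 0.000494, so r = 0.025674 = 2.567%.

2.567%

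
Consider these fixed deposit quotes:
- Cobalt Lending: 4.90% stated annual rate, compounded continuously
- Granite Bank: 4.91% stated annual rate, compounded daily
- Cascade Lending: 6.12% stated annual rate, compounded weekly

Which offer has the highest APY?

Cascade Lending

Cobalt Lending: e^0.0490 − 1 = 5.022%
Granite Bank: (1 + 0.0491/365)^365 − 1 = 5.032%
Cascade Lending: (1 + 0.0612/52)^52 − 1 = 6.307%
The highest effective annual rate is Cascade Lending at 6.307%.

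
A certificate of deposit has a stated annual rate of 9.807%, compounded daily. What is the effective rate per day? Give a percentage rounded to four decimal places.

0.0269%

With a nominal annual rate compounded daily, the periodic rate is the nominal rate divided by 365.
i = 0.09807 / 365 = 0.0002687 = 0.0269%.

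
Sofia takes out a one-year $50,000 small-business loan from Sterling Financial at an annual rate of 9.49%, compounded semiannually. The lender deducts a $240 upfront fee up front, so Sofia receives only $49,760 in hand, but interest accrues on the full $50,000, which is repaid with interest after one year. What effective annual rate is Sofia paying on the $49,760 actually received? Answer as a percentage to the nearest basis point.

10.24%

Amount owed after one year: 50,000 × (1 + 0.0949/2)^2 = 50,000 × 1.097152 = $54,857.58.
Effective rate on net proceeds: 54,857.58 / 49,760 − 1 = 0.102443 = 10.24%.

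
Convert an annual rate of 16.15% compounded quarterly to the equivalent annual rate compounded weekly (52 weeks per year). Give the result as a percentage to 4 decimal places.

EAR = (1 + 0.1615/4)^4 − 1 = 0.171547.
Solve (1 + r/52)^52 = 1.171547: r/52 = 1.171547^(1/52) − 1 = 0.003049, so r = 0.158566 = 15.8566%.

15.8566%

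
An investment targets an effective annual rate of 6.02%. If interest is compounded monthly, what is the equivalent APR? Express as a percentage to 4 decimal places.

5.8600%

(1 + r/12)^12 − 1 = 0.0602, so 1 + r/12 = 1.0602^(1/12).
r/12 = 0.004883, so r = 0.058600 = 5.8600%.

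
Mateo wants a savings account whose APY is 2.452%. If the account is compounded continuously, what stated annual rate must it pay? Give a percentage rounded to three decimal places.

2.422%

Continuous: nominal r satisfies e^r − 1 = 0.02452.
r = ln(1 + 0.02452) = ln(1.02452) = 0.024224 = 2.422%.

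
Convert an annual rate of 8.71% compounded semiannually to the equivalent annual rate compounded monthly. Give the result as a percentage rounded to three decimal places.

EAR = (1 + 0.0871/2)^2 − 1 = 0.088997.
Solve (1 + r/12)^12 = 1.088997: r/12 = 1.088997^(1/12) − 1 = 0.007130, so r = 0.085560 = 8.556%.

8.556%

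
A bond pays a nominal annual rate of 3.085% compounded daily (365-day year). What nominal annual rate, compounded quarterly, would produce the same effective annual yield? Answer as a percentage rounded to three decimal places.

EAR = (1 + 0.03085/365)^365 − 1 = 0.031329.
Solve (1 + r/4)^4 = 1.031329: r/4 = 1.031329^(1/4) − 1 = 0.007742, so r = 0.030968 = 3.097%.

3.097%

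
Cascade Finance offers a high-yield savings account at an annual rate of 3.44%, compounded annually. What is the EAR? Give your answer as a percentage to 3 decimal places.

Annual compounding means the effective rate equals the nominal rate: 3.440%.

3.440%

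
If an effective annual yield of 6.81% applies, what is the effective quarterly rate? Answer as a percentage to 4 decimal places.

The per-quarter rate i satisfies (1 + i)^4 = 1 + 0.0681.
i = 1.0681^(1/4) − 1 = 0.0166067 = 1.6607%.

1.6607%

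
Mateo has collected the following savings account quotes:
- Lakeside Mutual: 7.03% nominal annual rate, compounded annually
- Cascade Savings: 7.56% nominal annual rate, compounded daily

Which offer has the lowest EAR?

Lakeside Mutual

Lakeside Mutual: compounded annually, EAR = 7.030%
Cascade Savings: (1 + 0.0756/365)^365 − 1 = 7.852%
The lowest effective annual rate is Lakeside Mutual at 7.030%.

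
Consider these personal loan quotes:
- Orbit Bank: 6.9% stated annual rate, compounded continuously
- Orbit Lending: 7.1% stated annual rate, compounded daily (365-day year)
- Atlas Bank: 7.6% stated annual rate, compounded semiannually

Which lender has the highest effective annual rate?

Orbit Bank: e^0.069 − 1 = 7.144%
Orbit Lending: (1 + 0.071/365)^365 − 1 = 7.357%
Atlas Bank: (1 + 0.076/2)^2 − 1 = 7.744%
The highest effective annual rate is Atlas Bank at 7.744%.

Atlas Bank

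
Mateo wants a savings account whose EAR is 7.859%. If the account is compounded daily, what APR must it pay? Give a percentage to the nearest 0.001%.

(1 + r/365)^365 − 1 = 0.07859, so 1 + r/365 = 1.07859^(1/365).
r/365 = 0.000207, so r = 0.075662 = 7.566%.

7.566%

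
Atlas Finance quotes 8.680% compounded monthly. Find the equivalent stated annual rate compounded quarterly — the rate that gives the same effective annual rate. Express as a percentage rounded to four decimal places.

8.7429%

EAR = (1 + 0.08680/12)^12 − 1 = 0.090338.
Solve (1 + r/4)^4 = 1.090338: r/4 = 1.090338^(1/4) − 1 = 0.021857, so r = 0.087429 = 8.7429%.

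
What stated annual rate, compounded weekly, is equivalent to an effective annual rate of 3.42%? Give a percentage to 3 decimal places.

3.364%

(1 + r/52)^52 − 1 = 0.0342, so 1 + r/52 = 1.0342^(1/52).
r/52 = 0.000647, so r = 0.033639 = 3.364%.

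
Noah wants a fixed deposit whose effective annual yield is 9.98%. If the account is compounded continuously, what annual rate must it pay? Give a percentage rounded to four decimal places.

Continuous: nominal r satisfies e^r − 1 = 0.0998.
r = ln(1 + 0.0998) = ln(1.0998) = 0.095128 = 9.5128%.

9.5128%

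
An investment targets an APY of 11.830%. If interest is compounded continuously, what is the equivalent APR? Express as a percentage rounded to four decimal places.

11.1810%

Continuous: nominal r satisfies e^r − 1 = 0.11830.
r = ln(1 + 0.11830) = ln(1.11830) = 0.111810 = 11.1810%.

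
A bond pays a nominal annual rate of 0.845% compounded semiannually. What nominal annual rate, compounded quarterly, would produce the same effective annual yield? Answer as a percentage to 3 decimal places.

0.844%

EAR = (1 + 0.00845/2)^2 − 1 = 0.008468.
Solve (1 + r/4)^4 = 1.008468: r/4 = 1.008468^(1/4) − 1 = 0.002110, so r = 0.008441 = 0.844%.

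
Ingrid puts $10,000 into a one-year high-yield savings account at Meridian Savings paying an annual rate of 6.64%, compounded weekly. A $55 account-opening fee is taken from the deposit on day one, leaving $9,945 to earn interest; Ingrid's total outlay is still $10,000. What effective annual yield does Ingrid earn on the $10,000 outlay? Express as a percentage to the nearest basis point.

6.27%

Value after one year: 9,945 × (1 + 0.0664/52)^52 = 9,945 × 1.068609 = $10,627.31.
Effective yield on the $10,000 outlay: 10,627.31 / 10,000 − 1 = 0.062731 = 6.27%.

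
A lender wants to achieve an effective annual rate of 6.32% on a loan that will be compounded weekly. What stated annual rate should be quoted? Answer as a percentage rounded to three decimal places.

(1 + r/52)^52 − 1 = 0.0632, so 1 + r/52 = 1.0632^(1/52).
r/52 = 0.001179, so r = 0.061319 = 6.132%.

6.132%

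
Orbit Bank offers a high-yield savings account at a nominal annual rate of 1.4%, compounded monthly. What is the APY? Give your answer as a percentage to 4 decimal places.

1.4090%

EAR = (1 + 0.014/12)^12 − 1.
= 1.014090 − 1 = 1.4090%.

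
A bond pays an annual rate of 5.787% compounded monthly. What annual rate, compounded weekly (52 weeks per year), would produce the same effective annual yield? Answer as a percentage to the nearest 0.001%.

5.776%

EAR = (1 + 0.05787/12)^12 − 1 = 0.059430.
Solve (1 + r/52)^52 = 1.059430: r/52 = 1.059430^(1/52) − 1 = 0.001111, so r = 0.057763 = 5.776%.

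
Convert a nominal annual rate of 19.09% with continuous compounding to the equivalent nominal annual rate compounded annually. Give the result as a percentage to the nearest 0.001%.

21.034%

EAR under continuous compounding: e^0.1909 − 1 = 0.210338.
Compounded annually, the equivalent nominal rate is the EAR itself: 21.034%.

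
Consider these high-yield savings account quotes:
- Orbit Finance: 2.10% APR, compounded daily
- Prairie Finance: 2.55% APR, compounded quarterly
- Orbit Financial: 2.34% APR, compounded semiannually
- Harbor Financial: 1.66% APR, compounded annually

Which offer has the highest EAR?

Prairie Finance

Orbit Finance: (1 + 0.0210/365)^365 − 1 = 2.122%
Prairie Finance: (1 + 0.0255/4)^4 − 1 = 2.574%
Orbit Financial: (1 + 0.0234/2)^2 − 1 = 2.354%
Harbor Financial: compounded annually, EAR = 1.660%
The highest effective annual rate is Prairie Finance at 2.574%.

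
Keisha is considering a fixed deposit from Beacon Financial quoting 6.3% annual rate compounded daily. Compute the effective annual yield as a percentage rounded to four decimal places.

6.5021%

EAR = (1 + 0.063/365)^365 − 1.
= (1 + 0.000173)^365 − 1 = 1.065021 − 1 = 6.5021%.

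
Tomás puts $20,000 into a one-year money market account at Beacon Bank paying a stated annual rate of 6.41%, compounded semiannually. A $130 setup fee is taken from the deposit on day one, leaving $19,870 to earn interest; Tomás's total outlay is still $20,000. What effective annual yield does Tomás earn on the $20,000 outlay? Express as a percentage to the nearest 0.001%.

Value after one year: 19,870 × (1 + 0.0641/2)^2 = 19,870 × 1.065127 = $21,164.08.
Effective yield on the $20,000 outlay: 21,164.08 / 20,000 − 1 = 0.058204 = 5.820%.

5.820%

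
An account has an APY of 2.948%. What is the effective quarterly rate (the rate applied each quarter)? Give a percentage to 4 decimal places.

The per-quarter rate i satisfies (1 + i)^4 = 1 + 0.02948.
i = 1.02948^(1/4) − 1 = 0.0072899 = 0.7290%.

0.7290%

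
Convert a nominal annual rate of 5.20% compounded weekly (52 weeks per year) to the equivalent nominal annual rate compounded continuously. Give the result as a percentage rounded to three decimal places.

EAR = (1 + 0.0520/52)^52 − 1 = 0.053348.
Equivalent continuous rate: r = ln(1 + 0.053348) = 0.051974 = 5.197%.

5.197%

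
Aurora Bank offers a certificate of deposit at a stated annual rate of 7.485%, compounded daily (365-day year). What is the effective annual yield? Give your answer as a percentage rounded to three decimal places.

7.771%

EAR = (1 + 0.07485/365)^365 − 1.
= (1 + 0.000205)^365 − 1 = 1.077714 − 1 = 7.771%.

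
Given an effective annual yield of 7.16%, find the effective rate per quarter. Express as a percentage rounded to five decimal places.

1.74385%

The per-quarter rate i satisfies (1 + i)^4 = 1 + 0.0716.
i = 1.0716^(1/4) − 1 = 0.0174385 = 1.74385%.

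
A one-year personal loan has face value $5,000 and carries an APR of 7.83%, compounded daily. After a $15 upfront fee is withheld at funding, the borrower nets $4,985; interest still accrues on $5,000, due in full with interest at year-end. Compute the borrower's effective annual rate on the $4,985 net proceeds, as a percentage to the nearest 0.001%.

8.469%

Amount owed after one year: 5,000 × (1 + 0.0783/365)^365 = 5,000 × 1.081438 = $5,407.19.
Effective rate on net proceeds: 5,407.19 / 4,985 − 1 = 0.084692 = 8.469%.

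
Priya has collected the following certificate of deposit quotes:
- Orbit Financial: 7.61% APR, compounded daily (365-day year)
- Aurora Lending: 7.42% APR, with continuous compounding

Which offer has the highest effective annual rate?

Orbit Financial: (1 + 0.0761/365)^365 − 1 = 7.906%
Aurora Lending: e^0.0742 − 1 = 7.702%
The highest effective annual rate is Orbit Financial at 7.906%.

Orbit Financial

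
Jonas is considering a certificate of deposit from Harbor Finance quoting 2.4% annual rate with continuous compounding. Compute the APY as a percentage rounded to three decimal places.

2.429%

With continuous compounding, EAR = e^0.024 − 1.
e^0.024 = 1.024290, so EAR = 0.024290 = 2.429%.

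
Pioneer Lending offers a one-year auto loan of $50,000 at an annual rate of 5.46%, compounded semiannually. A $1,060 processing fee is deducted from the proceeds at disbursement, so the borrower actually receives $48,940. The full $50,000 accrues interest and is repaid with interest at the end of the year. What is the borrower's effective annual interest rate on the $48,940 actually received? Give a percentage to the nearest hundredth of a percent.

Amount owed after one year: 50,000 × (1 + 0.0546/2)^2 = 50,000 × 1.055345 = $52,767.26.
Effective rate on net proceeds: 52,767.26 / 48,940 − 1 = 0.078203 = 7.82%.

7.82%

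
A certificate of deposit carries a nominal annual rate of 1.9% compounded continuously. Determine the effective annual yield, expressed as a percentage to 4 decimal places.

With continuous compounding, EAR = e^0.019 − 1.
e^0.019 = 1.019182, so EAR = 0.019182 = 1.9182%.

1.9182%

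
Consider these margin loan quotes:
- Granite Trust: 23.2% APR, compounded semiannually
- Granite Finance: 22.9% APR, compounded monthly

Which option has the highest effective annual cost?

Granite Finance

Granite Trust: (1 + 0.232/2)^2 − 1 = 24.546%
Granite Finance: (1 + 0.229/12)^12 − 1 = 25.463%
The highest effective annual rate is Granite Finance at 25.463%.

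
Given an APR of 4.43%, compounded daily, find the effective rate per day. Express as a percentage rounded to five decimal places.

With a nominal annual rate compounded daily, the periodic rate is the nominal rate divided by 365.
i = 0.0443 / 365 = 0.0001214 = 0.01214%.

0.01214%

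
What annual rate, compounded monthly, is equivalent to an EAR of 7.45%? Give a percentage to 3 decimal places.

(1 + r/12)^12 − 1 = 0.0745, so 1 + r/12 = 1.0745^(1/12).
r/12 = 0.006006, so r = 0.072071 = 7.207%.

7.207%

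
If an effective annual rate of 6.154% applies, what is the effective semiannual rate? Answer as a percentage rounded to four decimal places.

3.0311%

The per-half-year rate i satisfies (1 + i)^2 = 1 + 0.06154.
i = 1.06154^(1/2) − 1 = 0.0303106 = 3.0311%.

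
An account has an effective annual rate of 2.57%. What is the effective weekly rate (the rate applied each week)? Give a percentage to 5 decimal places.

0.04881%

The per-week rate i satisfies (1 + i)^52 = 1 + 0.0257.
i = 1.0257^(1/52) − 1 = 0.0004881 = 0.04881%.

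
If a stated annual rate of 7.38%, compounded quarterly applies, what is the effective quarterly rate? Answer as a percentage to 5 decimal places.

With a nominal annual rate compounded quarterly, the periodic rate is the nominal rate divided by 4.
i = 0.0738 / 4 = 0.0184500 = 1.84500%.

1.84500%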